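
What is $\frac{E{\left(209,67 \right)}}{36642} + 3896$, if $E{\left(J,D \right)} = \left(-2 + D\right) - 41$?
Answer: $\frac{23792876}{6107} \approx 3896.0$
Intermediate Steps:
$E{\left(J,D \right)} = -43 + D$
$\frac{E{\left(209,67 \right)}}{36642} + 3896 = \frac{-43 + 67}{36642} + 3896 = 24 \cdot \frac{1}{36642} + 3896 = \frac{4}{6107} + 3896 = \frac{23792876}{6107}$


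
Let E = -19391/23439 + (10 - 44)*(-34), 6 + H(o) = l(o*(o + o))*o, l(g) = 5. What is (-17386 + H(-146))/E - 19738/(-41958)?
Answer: -8643858763465/568029355047 ≈ -15.217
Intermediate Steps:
H(o) = -6 + 5*o
E = 27076093/23439 (E = -19391*1/23439 - 34*(-34) = -19391/23439 + 1156 = 27076093/23439 ≈ 1155.2)
(-17386 + H(-146))/E - 19738/(-41958) = (-17386 + (-6 + 5*(-146)))/(27076093/23439) - 19738/(-41958) = (-17386 + (-6 - 730))*(23439/27076093) - 19738*(-1/41958) = (-17386 - 736)*(23439/27076093) + 9869/20979 = -18122*23439/27076093 + 9869/20979 = -424761558/27076093 + 9869/20979 = -8643858763465/568029355047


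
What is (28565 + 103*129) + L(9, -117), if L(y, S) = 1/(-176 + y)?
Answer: 6989283/167 ≈ 41852.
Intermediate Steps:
(28565 + 103*129) + L(9, -117) = (28565 + 103*129) + 1/(-176 + 9) = (28565 + 13287) + 1/(-167) = 41852 - 1/167 = 6989283/167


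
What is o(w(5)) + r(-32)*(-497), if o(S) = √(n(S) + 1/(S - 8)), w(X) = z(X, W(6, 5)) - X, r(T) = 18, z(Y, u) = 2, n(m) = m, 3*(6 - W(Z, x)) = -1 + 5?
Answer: -8946 + I*√374/11 ≈ -8946.0 + 1.7581*I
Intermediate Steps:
W(Z, x) = 14/3 (W(Z, x) = 6 - (-1 + 5)/3 = 6 - ⅓*4 = 6 - 4/3 = 14/3)
w(X) = 2 - X
o(S) = √(S + 1/(-8 + S)) (o(S) = √(S + 1/(S - 8)) = √(S + 1/(-8 + S)))
o(w(5)) + r(-32)*(-497) = √((1 + (2 - 1*5)*(-8 + (2 - 1*5)))/(-8 + (2 - 1*5))) + 18*(-497) = √((1 + (2 - 5)*(-8 + (2 - 5)))/(-8 + (2 - 5))) - 8946 = √((1 - 3*(-8 - 3))/(-8 - 3)) - 8946 = √((1 - 3*(-11))/(-11)) - 8946 = √(-(1 + 33)/11) - 8946 = √(-1/11*34) - 8946 = √(-34/11) - 8946 = I*√374/11 - 8946 = -8946 + I*√374/11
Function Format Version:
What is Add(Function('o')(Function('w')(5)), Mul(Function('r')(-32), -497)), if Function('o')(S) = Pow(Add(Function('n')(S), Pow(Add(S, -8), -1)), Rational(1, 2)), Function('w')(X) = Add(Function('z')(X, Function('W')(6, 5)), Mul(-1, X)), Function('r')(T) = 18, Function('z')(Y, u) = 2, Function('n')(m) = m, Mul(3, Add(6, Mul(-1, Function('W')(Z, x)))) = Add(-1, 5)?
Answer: Add(-8946, Mul(Rational(1, 11), I, Pow(374, Rational(1, 2)))) ≈ Add(-8946.0, Mul(1.7581, I))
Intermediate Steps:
Function('W')(Z, x) = Rational(14, 3) (Function('W')(Z, x) = Add(6, Mul(Rational(-1, 3), Add(-1, 5))) = Add(6, Mul(Rational(-1, 3), 4)) = Add(6, Rational(-4, 3)) = Rational(14, 3))
Function('w')(X) = Add(2, Mul(-1, X))
Function('o')(S) = Pow(Add(S, Pow(Add(-8, S), -1)), Rational(1, 2)) (Function('o')(S) = Pow(Add(S, Pow(Add(S, -8), -1)), Rational(1, 2)) = Pow(Add(S, Pow(Add(-8, S), -1)), Rational(1, 2)))
Add(Function('o')(Function('w')(5)), Mul(Function('r')(-32), -497)) = Add(Pow(Mul(Pow(Add(-8, Add(2, Mul(-1, 5))), -1), Add(1, Mul(Add(2, Mul(-1, 5)), Add(-8, Add(2, Mul(-1, 5)))))), Rational(1, 2)), Mul(18, -497)) = Add(Pow(Mul(Pow(Add(-8, Add(2, -5)), -1), Add(1, Mul(Add(2, -5), Add(-8, Add(2, -5))))), Rational(1, 2)), -8946) = Add(Pow(Mul(Pow(Add(-8, -3), -1), Add(1, Mul(-3, Add(-8, -3)))), Rational(1, 2)), -8946) = Add(Pow(Mul(Pow(-11, -1), Add(1, Mul(-3, -11))), Rational(1, 2)), -8946) = Add(Pow(Mul(Rational(-1, 11), Add(1, 33)), Rational(1, 2)), -8946) = Add(Pow(Mul(Rational(-1, 11), 34), Rational(1, 2)), -8946) = Add(Pow(Rational(-34, 11), Rational(1, 2)), -8946) = Add(Mul(Rational(1, 11), I, Pow(374, Rational(1, 2))), -8946) = Add(-8946, Mul(Rational(1, 11), I, Pow(374, Rational(1, 2))))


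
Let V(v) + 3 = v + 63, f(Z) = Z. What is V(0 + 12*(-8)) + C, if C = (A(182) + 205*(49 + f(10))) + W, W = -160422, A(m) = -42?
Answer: -148405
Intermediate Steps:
V(v) = 60 + v (V(v) = -3 + (v + 63) = -3 + (63 + v) = 60 + v)
C = -148369 (C = (-42 + 205*(49 + 10)) - 160422 = (-42 + 205*59) - 160422 = (-42 + 12095) - 160422 = 12053 - 160422 = -148369)
V(0 + 12*(-8)) + C = (60 + (0 + 12*(-8))) - 148369 = (60 + (0 - 96)) - 148369 = (60 - 96) - 148369 = -36 - 148369 = -148405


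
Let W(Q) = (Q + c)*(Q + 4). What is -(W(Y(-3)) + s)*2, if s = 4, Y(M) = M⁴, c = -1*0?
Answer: -13778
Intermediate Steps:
c = 0
W(Q) = Q*(4 + Q) (W(Q) = (Q + 0)*(Q + 4) = Q*(4 + Q))
-(W(Y(-3)) + s)*2 = -((-3)⁴*(4 + (-3)⁴) + 4)*2 = -(81*(4 + 81) + 4)*2 = -(81*85 + 4)*2 = -(6885 + 4)*2 = -6889*2 = -1*13778 = -13778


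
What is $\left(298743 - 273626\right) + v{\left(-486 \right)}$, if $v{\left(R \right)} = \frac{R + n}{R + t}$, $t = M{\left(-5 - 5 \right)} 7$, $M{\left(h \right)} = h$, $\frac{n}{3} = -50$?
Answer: $\frac{3491422}{139} \approx 25118.0$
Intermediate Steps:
$n = -150$ ($n = 3 \left(-50\right) = -150$)
$t = -70$ ($t = \left(-5 - 5\right) 7 = \left(-10\right) 7 = -70$)
$v{\left(R \right)} = \frac{-150 + R}{-70 + R}$ ($v{\left(R \right)} = \frac{R - 150}{R - 70} = \frac{-150 + R}{-70 + R}$)
$\left(298743 - 273626\right) + v{\left(-486 \right)} = \left(298743 - 273626\right) + \frac{-150 - 486}{-70 - 486} = 25117 + \frac{1}{-556} \left(-636\right) = 25117 - - \frac{159}{139} = 25117 + \frac{159}{139} = \frac{3491422}{139}$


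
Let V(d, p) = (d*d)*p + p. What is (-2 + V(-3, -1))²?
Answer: 144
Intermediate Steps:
V(d, p) = p + p*d² (V(d, p) = d²*p + p = p*d² + p = p + p*d²)
(-2 + V(-3, -1))² = (-2 - (1 + (-3)²))² = (-2 - (1 + 9))² = (-2 - 1*10)² = (-2 - 10)² = (-12)² = 144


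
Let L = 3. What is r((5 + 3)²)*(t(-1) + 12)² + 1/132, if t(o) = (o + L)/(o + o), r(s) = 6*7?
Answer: 670825/132 ≈ 5082.0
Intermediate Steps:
r(s) = 42
t(o) = (3 + o)/(2*o) (t(o) = (o + 3)/(o + o) = (3 + o)/((2*o)) = (3 + o)*(1/(2*o)) = (3 + o)/(2*o))
r((5 + 3)²)*(t(-1) + 12)² + 1/132 = 42*((½)*(3 - 1)/(-1) + 12)² + 1/132 = 42*((½)*(-1)*2 + 12)² + 1/132 = 42*(-1 + 12)² + 1/132 = 42*11² + 1/132 = 42*121 + 1/132 = 5082 + 1/132 = 670825/132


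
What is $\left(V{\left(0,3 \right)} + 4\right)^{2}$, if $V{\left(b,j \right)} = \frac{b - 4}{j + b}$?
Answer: $\frac{64}{9} \approx 7.1111$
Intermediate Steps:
$V{\left(b,j \right)} = \frac{-4 + b}{b + j}$
$\left(V{\left(0,3 \right)} + 4\right)^{2} = \left(\frac{-4 + 0}{0 + 3} + 4\right)^{2} = \left(\frac{1}{3} \left(-4\right) + 4\right)^{2} = \left(- \frac{4}{3} + 4\right)^{2} = \left(\frac{8}{3}\right)^{2} = \frac{64}{9}$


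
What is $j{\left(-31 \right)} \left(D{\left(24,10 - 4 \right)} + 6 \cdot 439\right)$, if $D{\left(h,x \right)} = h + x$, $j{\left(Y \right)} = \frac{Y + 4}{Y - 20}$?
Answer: $\frac{23976}{17} \approx 1410.4$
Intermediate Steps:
$j{\left(Y \right)} = \frac{4 + Y}{-20 + Y}$
$j{\left(-31 \right)} \left(D{\left(24,10 - 4 \right)} + 6 \cdot 439\right) = \frac{4 - 31}{-20 - 31} \left(\left(24 + \left(10 - 4\right)\right) + 6 \cdot 439\right) = \frac{1}{-51} \left(-27\right) \left(\left(24 + \left(10 - 4\right)\right) + 2634\right) = \left(- \frac{1}{51}\right) \left(-27\right) \left(\left(24 + 6\right) + 2634\right) = \frac{9 \left(30 + 2634\right)}{17} = \frac{9}{17} \cdot 2664 = \frac{23976}{17}$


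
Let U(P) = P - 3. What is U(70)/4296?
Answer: 67/4296 ≈ 0.015596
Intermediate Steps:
U(P) = -3 + P
U(70)/4296 = (-3 + 70)/4296 = 67*(1/4296) = 67/4296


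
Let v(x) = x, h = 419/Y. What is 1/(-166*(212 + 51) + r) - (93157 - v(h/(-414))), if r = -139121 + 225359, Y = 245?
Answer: -40233479757539/431888940 ≈ -93157.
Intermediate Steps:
h = 419/245 ≈ 1.7102
r = 86238
1/(-166*(212 + 51) + r) - (93157 - v(h/(-414))) = 1/(-166*(212 + 51) + 86238) - (93157 - 419/(245*(-414))) = 1/(-166*263 + 86238) - (93157 - 419*(-1)/(245*414)) = 1/(-43658 + 86238) - (93157 - 1*(-419/101430)) = 1/42580 - (93157 + 419/101430) = 1/42580 - 1*9448914929/101430 = 1/42580 - 9448914929/101430 = -40233479757539/431888940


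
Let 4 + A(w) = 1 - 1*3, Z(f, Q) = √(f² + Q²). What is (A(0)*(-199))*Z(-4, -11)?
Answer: 1194*√137 ≈ 13975.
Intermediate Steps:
Z(f, Q) = √(Q² + f²)
A(w) = -6 (A(w) = -4 + (1 - 1*3) = -4 + (1 - 3) = -4 - 2 = -6)
(A(0)*(-199))*Z(-4, -11) = (-6*(-199))*√((-11)² + (-4)²) = 1194*√(121 + 16) = 1194*√137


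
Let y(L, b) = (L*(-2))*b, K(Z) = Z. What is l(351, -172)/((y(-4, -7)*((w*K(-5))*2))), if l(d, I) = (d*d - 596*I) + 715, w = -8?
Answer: -56607/1120 ≈ -50.542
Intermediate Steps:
l(d, I) = 715 + d**2 - 596*I (l(d, I) = (d**2 - 596*I) + 715 = 715 + d**2 - 596*I)
y(L, b) = -2*L*b (y(L, b) = (-2*L)*b = -2*L*b)
l(351, -172)/((y(-4, -7)*((w*K(-5))*2))) = (715 + 351**2 - 596*(-172))/(((-2*(-4)*(-7))*(-8*(-5)*2))) = (715 + 123201 + 102512)/((-2240*2)) = 226428/((-56*80)) = 226428/(-4480) = 226428*(-1/4480) = -56607/1120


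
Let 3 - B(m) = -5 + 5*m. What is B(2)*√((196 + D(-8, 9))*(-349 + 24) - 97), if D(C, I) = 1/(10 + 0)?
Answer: -I*√255318 ≈ -505.29*I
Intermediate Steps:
D(C, I) = ⅒ (D(C, I) = 1/10 = ⅒)
B(m) = 8 - 5*m (B(m) = 3 - (-5 + 5*m) = 3 + (5 - 5*m) = 8 - 5*m)
B(2)*√((196 + D(-8, 9))*(-349 + 24) - 97) = (8 - 5*2)*√((196 + ⅒)*(-349 + 24) - 97) = (8 - 10)*√((1961/10)*(-325) - 97) = -2*√(-127465/2 - 97) = -I*√255318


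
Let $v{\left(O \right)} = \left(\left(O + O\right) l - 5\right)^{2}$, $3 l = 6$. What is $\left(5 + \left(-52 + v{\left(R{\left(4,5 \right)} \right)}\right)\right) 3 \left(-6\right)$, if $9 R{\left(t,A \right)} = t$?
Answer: $\frac{5932}{9} \approx 659.11$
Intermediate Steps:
$l = 2$ ($l = \frac{1}{3} \cdot 6 = 2$)
$R{\left(t,A \right)} = \frac{t}{9}$
$v{\left(O \right)} = \left(-5 + 4 O\right)^{2}$ ($v{\left(O \right)} = \left(\left(O + O\right) 2 - 5\right)^{2} = \left(2 O 2 - 5\right)^{2} = \left(4 O - 5\right)^{2} = \left(-5 + 4 O\right)^{2}$)
$\left(5 + \left(-52 + v{\left(R{\left(4,5 \right)} \right)}\right)\right) 3 \left(-6\right) = \left(5 - \left(52 - \left(-5 + 4 \cdot \frac{1}{9} \cdot 4\right)^{2}\right)\right) 3 \left(-6\right) = \left(5 - \left(52 - \left(-5 + 4 \cdot \frac{4}{9}\right)^{2}\right)\right) \left(-18\right) = \left(5 - \left(52 - \left(-5 + \frac{16}{9}\right)^{2}\right)\right) \left(-18\right) = \left(5 - \left(52 - \left(- \frac{29}{9}\right)^{2}\right)\right) \left(-18\right) = \left(5 + \left(-52 + \frac{841}{81}\right)\right) \left(-18\right) = \left(5 - \frac{3371}{81}\right) \left(-18\right) = \left(- \frac{2966}{81}\right) \left(-18\right) = \frac{5932}{9}$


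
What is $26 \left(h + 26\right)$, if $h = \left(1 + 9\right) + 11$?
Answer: $1222$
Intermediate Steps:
$h = 21$ ($h = 10 + 11 = 21$)
$26 \left(h + 26\right) = 26 \left(21 + 26\right) = 26 \cdot 47 = 1222$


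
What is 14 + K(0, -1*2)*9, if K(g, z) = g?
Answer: 14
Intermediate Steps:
14 + K(0, -1*2)*9 = 14 + 0*9 = 14 + 0 = 14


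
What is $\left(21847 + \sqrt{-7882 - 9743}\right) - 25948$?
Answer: $-4101 + 5 i \sqrt{705} \approx -4101.0 + 132.76 i$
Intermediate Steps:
$\left(21847 + \sqrt{-7882 - 9743}\right) - 25948 = \left(21847 + \sqrt{-17625}\right) - 25948 = \left(21847 + 5 i \sqrt{705}\right) - 25948 = -4101 + 5 i \sqrt{705}$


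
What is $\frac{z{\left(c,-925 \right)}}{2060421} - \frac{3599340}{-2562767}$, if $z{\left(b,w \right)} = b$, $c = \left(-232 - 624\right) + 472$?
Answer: $\frac{2471723873204}{1760126314969} \approx 1.4043$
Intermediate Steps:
$c = -384$ ($c = -856 + 472 = -384$)
$\frac{z{\left(c,-925 \right)}}{2060421} - \frac{3599340}{-2562767} = - \frac{384}{2060421} - \frac{3599340}{-2562767} = \left(-384\right) \frac{1}{2060421} - - \frac{3599340}{2562767} = - \frac{128}{686807} + \frac{3599340}{2562767} = \frac{2471723873204}{1760126314969}$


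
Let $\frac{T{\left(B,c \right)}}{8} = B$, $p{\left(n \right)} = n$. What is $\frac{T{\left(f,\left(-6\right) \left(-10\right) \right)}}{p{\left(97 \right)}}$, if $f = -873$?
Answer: $-72$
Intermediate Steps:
$T{\left(B,c \right)} = 8 B$
$\frac{T{\left(f,\left(-6\right) \left(-10\right) \right)}}{p{\left(97 \right)}} = \frac{8 \left(-873\right)}{97} = \left(-6984\right) \frac{1}{97} = -72$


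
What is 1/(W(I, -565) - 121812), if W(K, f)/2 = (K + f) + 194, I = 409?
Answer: -1/121736 ≈ -8.2145e-6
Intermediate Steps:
W(K, f) = 388 + 2*K + 2*f (W(K, f) = 2*((K + f) + 194) = 2*(194 + K + f) = 388 + 2*K + 2*f)
1/(W(I, -565) - 121812) = 1/((388 + 2*409 + 2*(-565)) - 121812) = 1/((388 + 818 - 1130) - 121812) = 1/(76 - 121812) = 1/(-121736) = -1/121736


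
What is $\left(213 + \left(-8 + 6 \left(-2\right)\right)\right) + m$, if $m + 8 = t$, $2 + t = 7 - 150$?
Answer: $40$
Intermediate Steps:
$t = -145$ ($t = -2 + \left(7 - 150\right) = -2 - 143 = -145$)
$m = -153$ ($m = -8 - 145 = -153$)
$\left(213 + \left(-8 + 6 \left(-2\right)\right)\right) + m = \left(213 + \left(-8 + 6 \left(-2\right)\right)\right) - 153 = \left(213 - 20\right) - 153 = 193 - 153 = 40$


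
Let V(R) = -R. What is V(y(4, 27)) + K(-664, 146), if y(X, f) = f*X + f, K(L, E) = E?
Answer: 11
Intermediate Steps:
y(X, f) = f + X*f (y(X, f) = X*f + f = f + X*f)
V(y(4, 27)) + K(-664, 146) = -27*(1 + 4) + 146 = -27*5 + 146 = -1*135 + 146 = -135 + 146 = 11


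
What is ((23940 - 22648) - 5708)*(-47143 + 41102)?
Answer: 26677056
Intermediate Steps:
((23940 - 22648) - 5708)*(-47143 + 41102) = (1292 - 5708)*(-6041) = -4416*(-6041) = 26677056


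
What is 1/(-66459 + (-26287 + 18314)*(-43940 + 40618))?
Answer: 1/26419847 ≈ 3.7850e-8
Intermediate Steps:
1/(-66459 + (-26287 + 18314)*(-43940 + 40618)) = 1/(-66459 - 7973*(-3322)) = 1/(-66459 + 26486306) = 1/26419847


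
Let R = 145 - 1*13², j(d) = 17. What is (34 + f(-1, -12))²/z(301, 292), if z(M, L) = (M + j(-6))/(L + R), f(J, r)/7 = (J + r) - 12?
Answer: 888018/53 ≈ 16755.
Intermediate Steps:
f(J, r) = -84 + 7*J + 7*r (f(J, r) = 7*((J + r) - 12) = 7*(-12 + J + r) = -84 + 7*J + 7*r)
R = -24 (R = 145 - 1*169 = 145 - 169 = -24)
z(M, L) = (17 + M)/(-24 + L) (z(M, L) = (M + 17)/(L - 24) = (17 + M)/(-24 + L))
(34 + f(-1, -12))²/z(301, 292) = (34 + (-84 + 7*(-1) + 7*(-12)))²/(((17 + 301)/(-24 + 292))) = (34 + (-84 - 7 - 84))²/((318/268)) = (34 - 175)²/(((1/268)*318)) = (-141)²/(159/134) = 19881*(134/159) = 888018/53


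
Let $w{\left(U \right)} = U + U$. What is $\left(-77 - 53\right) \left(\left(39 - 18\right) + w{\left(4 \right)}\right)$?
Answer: $-3770$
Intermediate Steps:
$w{\left(U \right)} = 2 U$
$\left(-77 - 53\right) \left(\left(39 - 18\right) + w{\left(4 \right)}\right) = \left(-77 - 53\right) \left(\left(39 - 18\right) + 2 \cdot 4\right) = - 130 \left(21 + 8\right) = \left(-130\right) 29 = -3770$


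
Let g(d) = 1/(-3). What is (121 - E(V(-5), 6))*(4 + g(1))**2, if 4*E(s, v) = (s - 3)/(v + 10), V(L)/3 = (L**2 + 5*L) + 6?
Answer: 935209/576 ≈ 1623.6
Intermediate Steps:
g(d) = -1/3
V(L) = 18 + 3*L**2 + 15*L (V(L) = 3*((L**2 + 5*L) + 6) = 3*(6 + L**2 + 5*L) = 18 + 3*L**2 + 15*L)
E(s, v) = (-3 + s)/(4*(10 + v)) (E(s, v) = ((s - 3)/(v + 10))/4 = ((-3 + s)/(10 + v))/4 = (-3 + s)/(4*(10 + v)))
(121 - E(V(-5), 6))*(4 + g(1))**2 = (121 - (-3 + (18 + 3*(-5)**2 + 15*(-5)))/(4*(10 + 6)))*(4 - 1/3)**2 = (121 - (-3 + (18 + 3*25 - 75))/(4*16))*(11/3)**2 = (121 - (-3 + (18 + 75 - 75))/(4*16))*(121/9) = (121 - (-3 + 18)/(4*16))*(121/9) = (121 - 15/(4*16))*(121/9) = (121 - 1*15/64)*(121/9) = (121 - 15/64)*(121/9) = (7729/64)*(121/9) = 935209/576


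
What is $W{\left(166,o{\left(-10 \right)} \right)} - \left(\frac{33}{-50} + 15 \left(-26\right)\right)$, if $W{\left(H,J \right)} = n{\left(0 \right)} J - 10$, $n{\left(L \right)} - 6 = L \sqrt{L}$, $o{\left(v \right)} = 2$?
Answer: $\frac{19633}{50} \approx 392.66$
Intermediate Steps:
$n{\left(L \right)} = 6 + L^{\frac{3}{2}}$ ($n{\left(L \right)} = 6 + L \sqrt{L} = 6 + L^{\frac{3}{2}}$)
$W{\left(H,J \right)} = -10 + 6 J$ ($W{\left(H,J \right)} = \left(6 + 0^{\frac{3}{2}}\right) J - 10 = \left(6 + 0\right) J - 10 = 6 J - 10 = -10 + 6 J$)
$W{\left(166,o{\left(-10 \right)} \right)} - \left(\frac{33}{-50} + 15 \left(-26\right)\right) = \left(-10 + 6 \cdot 2\right) - \left(\frac{33}{-50} + 15 \left(-26\right)\right) = \left(-10 + 12\right) - \left(33 \left(- \frac{1}{50}\right) - 390\right) = 2 - \left(- \frac{33}{50} - 390\right) = 2 - - \frac{19533}{50} = 2 + \frac{19533}{50} = \frac{19633}{50}$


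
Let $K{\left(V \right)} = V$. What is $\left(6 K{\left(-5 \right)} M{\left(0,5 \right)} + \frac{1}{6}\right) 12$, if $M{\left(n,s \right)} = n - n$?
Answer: $2$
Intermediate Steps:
$M{\left(n,s \right)} = 0$
$\left(6 K{\left(-5 \right)} M{\left(0,5 \right)} + \frac{1}{6}\right) 12 = \left(6 \left(-5\right) 0 + \frac{1}{6}\right) 12 = \left(\left(-30\right) 0 + \frac{1}{6}\right) 12 = \left(0 + \frac{1}{6}\right) 12 = \frac{1}{6} \cdot 12 = 2$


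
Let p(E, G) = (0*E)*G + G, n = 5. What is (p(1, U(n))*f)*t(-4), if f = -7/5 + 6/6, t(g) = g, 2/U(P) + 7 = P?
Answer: -8/5 ≈ -1.6000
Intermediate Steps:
U(P) = 2/(-7 + P)
p(E, G) = G (p(E, G) = 0*G + G = 0 + G = G)
f = -⅖ (f = -7*⅕ + 6*(⅙) = -7/5 + 1 = -⅖ ≈ -0.40000)
(p(1, U(n))*f)*t(-4) = ((2/(-7 + 5))*(-⅖))*(-4) = ((2/(-2))*(-⅖))*(-4) = ((2*(-½))*(-⅖))*(-4) = -1*(-⅖)*(-4) = (⅖)*(-4) = -8/5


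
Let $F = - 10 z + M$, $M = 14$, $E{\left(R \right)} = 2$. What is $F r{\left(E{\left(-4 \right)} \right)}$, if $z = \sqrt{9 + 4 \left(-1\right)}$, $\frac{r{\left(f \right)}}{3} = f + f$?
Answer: $168 - 120 \sqrt{5} \approx -100.33$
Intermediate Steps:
$r{\left(f \right)} = 6 f$ ($r{\left(f \right)} = 3 \left(f + f\right) = 3 \cdot 2 f = 6 f$)
$z = \sqrt{5}$ ($z = \sqrt{9 - 4} = \sqrt{5} \approx 2.2361$)
$F = 14 - 10 \sqrt{5}$ ($F = - 10 \sqrt{5} + 14 = 14 - 10 \sqrt{5} \approx -8.3607$)
$F r{\left(E{\left(-4 \right)} \right)} = \left(14 - 10 \sqrt{5}\right) 6 \cdot 2 = \left(14 - 10 \sqrt{5}\right) 12 = 168 - 120 \sqrt{5}$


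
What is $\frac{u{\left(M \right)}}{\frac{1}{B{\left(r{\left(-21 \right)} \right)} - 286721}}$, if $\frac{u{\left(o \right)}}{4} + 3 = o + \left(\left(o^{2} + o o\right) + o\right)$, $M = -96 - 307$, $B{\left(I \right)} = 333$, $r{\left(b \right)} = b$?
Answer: $-371169157968$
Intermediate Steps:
$M = -403$ ($M = -96 - 307 = -403$)
$u{\left(o \right)} = -12 + 8 o + 8 o^{2}$ ($u{\left(o \right)} = -12 + 4 \left(o + \left(\left(o^{2} + o o\right) + o\right)\right) = -12 + 4 \left(o + \left(\left(o^{2} + o^{2}\right) + o\right)\right) = -12 + 4 \left(o + \left(2 o^{2} + o\right)\right) = -12 + 4 \left(o + \left(o + 2 o^{2}\right)\right) = -12 + 4 \left(2 o + 2 o^{2}\right) = -12 + \left(8 o + 8 o^{2}\right) = -12 + 8 o + 8 o^{2}$)
$\frac{u{\left(M \right)}}{\frac{1}{B{\left(r{\left(-21 \right)} \right)} - 286721}} = \frac{-12 + 8 \left(-403\right) + 8 \left(-403\right)^{2}}{\frac{1}{333 - 286721}} = \frac{-12 - 3224 + 8 \cdot 162409}{\frac{1}{-286388}} = \frac{-12 - 3224 + 1299272}{- \frac{1}{286388}} = 1296036 \left(-286388\right) = -371169157968$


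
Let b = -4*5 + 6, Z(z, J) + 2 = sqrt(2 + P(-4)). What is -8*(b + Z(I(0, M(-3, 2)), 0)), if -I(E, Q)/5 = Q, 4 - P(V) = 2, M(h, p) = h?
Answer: 112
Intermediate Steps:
P(V) = 2 (P(V) = 4 - 1*2 = 4 - 2 = 2)
I(E, Q) = -5*Q
Z(z, J) = 0 (Z(z, J) = -2 + sqrt(2 + 2) = -2 + sqrt(4) = -2 + 2 = 0)
b = -14 (b = -20 + 6 = -14)
-8*(b + Z(I(0, M(-3, 2)), 0)) = -8*(-14 + 0) = -8*(-14) = 112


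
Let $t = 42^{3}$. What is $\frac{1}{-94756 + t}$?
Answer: $- \frac{1}{20668} \approx -4.8384 \cdot 10^{-5}$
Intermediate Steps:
$t = 74088$
$\frac{1}{-94756 + t} = \frac{1}{-94756 + 74088} = \frac{1}{-20668} = - \frac{1}{20668}$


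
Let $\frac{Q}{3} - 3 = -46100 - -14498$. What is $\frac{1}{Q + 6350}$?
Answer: $- \frac{1}{88447} \approx -1.1306 \cdot 10^{-5}$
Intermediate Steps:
$Q = -94797$ ($Q = 9 + 3 \left(-46100 - -14498\right) = 9 + 3 \left(-46100 + 14498\right) = 9 + 3 \left(-31602\right) = 9 - 94806 = -94797$)
$\frac{1}{Q + 6350} = \frac{1}{-94797 + 6350} = \frac{1}{-88447} = - \frac{1}{88447}$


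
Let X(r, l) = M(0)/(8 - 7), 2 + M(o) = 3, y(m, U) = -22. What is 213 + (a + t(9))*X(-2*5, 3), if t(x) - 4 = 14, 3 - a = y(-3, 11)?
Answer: 256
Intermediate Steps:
a = 25 (a = 3 - 1*(-22) = 3 + 22 = 25)
M(o) = 1 (M(o) = -2 + 3 = 1)
t(x) = 18 (t(x) = 4 + 14 = 18)
X(r, l) = 1 (X(r, l) = 1/(8 - 7) = 1/1 = 1*1 = 1)
213 + (a + t(9))*X(-2*5, 3) = 213 + (25 + 18)*1 = 213 + 43*1 = 213 + 43 = 256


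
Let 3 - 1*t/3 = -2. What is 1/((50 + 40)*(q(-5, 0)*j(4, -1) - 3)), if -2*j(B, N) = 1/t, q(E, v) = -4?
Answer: -1/258 ≈ -0.0038760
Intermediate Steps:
t = 15 (t = 9 - 3*(-2) = 9 + 6 = 15)
j(B, N) = -1/30 (j(B, N) = -1/2/15 = -1/2*1/15 = -1/30)
1/((50 + 40)*(q(-5, 0)*j(4, -1) - 3)) = 1/((50 + 40)*(-4*(-1/30) - 3)) = 1/(90*(2/15 - 3)) = 1/(90*(-43/15)) = 1/(-258) = -1/258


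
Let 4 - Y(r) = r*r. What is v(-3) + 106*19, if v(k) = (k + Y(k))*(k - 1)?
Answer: 2046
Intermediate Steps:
Y(r) = 4 - r**2 (Y(r) = 4 - r*r = 4 - r**2)
v(k) = (-1 + k)*(4 + k - k**2) (v(k) = (k + (4 - k**2))*(k - 1) = (4 + k - k**2)*(-1 + k) = (-1 + k)*(4 + k - k**2))
v(-3) + 106*19 = (-4 - 1*(-3)**3 + 2*(-3)**2 + 3*(-3)) + 106*19 = (-4 - 1*(-27) + 2*9 - 9) + 2014 = (-4 + 27 + 18 - 9) + 2014 = 32 + 2014 = 2046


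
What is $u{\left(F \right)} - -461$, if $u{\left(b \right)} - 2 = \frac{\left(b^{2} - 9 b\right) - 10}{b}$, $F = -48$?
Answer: $\frac{9749}{24} \approx 406.21$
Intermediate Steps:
$u{\left(b \right)} = 2 + \frac{-10 + b^{2} - 9 b}{b}$ ($u{\left(b \right)} = 2 + \frac{\left(b^{2} - 9 b\right) - 10}{b} = 2 + \frac{-10 + b^{2} - 9 b}{b}$)
$u{\left(F \right)} - -461 = \left(-7 - 48 - \frac{10}{-48}\right) - -461 = \left(-7 - 48 - - \frac{5}{24}\right) + 461 = \left(-7 - 48 + \frac{5}{24}\right) + 461 = - \frac{1315}{24} + 461 = \frac{9749}{24}$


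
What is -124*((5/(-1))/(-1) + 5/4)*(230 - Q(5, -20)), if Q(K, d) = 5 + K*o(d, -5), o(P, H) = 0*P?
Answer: -174375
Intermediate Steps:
o(P, H) = 0
Q(K, d) = 5 (Q(K, d) = 5 + K*0 = 5 + 0 = 5)
-124*((5/(-1))/(-1) + 5/4)*(230 - Q(5, -20)) = -124*((5/(-1))/(-1) + 5/4)*(230 - 1*5) = -124*((5*(-1))*(-1) + 5*(¼))*(230 - 5) = -124*(-5*(-1) + 5/4)*225 = -124*(5 + 5/4)*225 = -775*225 = -124*5625/4 = -174375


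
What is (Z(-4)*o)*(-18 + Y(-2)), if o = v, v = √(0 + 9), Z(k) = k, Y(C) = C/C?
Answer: 204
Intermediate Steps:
Y(C) = 1
v = 3 (v = √9 = 3)
o = 3
(Z(-4)*o)*(-18 + Y(-2)) = (-4*3)*(-18 + 1) = -12*(-17) = 204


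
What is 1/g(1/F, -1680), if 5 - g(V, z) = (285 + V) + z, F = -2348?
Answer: 2348/3287201 ≈ 0.00071429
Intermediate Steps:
g(V, z) = -280 - V - z (g(V, z) = 5 - ((285 + V) + z) = 5 - (285 + V + z) = 5 + (-285 - V - z) = -280 - V - z)
1/g(1/F, -1680) = 1/(-280 - 1/(-2348) - 1*(-1680)) = 1/(-280 - 1*(-1/2348) + 1680) = 1/(-280 + 1/2348 + 1680) = 1/(3287201/2348) = 2348/3287201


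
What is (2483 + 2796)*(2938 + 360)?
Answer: 17410142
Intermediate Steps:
(2483 + 2796)*(2938 + 360) = 5279*3298 = 17410142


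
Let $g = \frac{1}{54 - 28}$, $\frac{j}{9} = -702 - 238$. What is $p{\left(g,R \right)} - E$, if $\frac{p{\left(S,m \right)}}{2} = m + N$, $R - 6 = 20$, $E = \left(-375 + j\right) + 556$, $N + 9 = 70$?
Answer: $8453$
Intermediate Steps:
$N = 61$ ($N = -9 + 70 = 61$)
$j = -8460$ ($j = 9 \left(-702 - 238\right) = 9 \left(-940\right) = -8460$)
$g = \frac{1}{26} \approx 0.038462$
$E = -8279$ ($E = \left(-375 - 8460\right) + 556 = -8835 + 556 = -8279$)
$R = 26$ ($R = 6 + 20 = 26$)
$p{\left(S,m \right)} = 122 + 2 m$ ($p{\left(S,m \right)} = 2 \left(m + 61\right) = 2 \left(61 + m\right) = 122 + 2 m$)
$p{\left(g,R \right)} - E = \left(122 + 2 \cdot 26\right) - -8279 = \left(122 + 52\right) + 8279 = 174 + 8279 = 8453$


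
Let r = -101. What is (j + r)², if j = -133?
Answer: 54756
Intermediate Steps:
(j + r)² = (-133 - 101)² = (-234)² = 54756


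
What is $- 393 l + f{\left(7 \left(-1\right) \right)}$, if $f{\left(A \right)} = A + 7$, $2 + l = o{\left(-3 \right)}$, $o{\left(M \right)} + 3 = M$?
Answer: $3144$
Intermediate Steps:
$o{\left(M \right)} = -3 + M$
$l = -8$ ($l = -2 - 6 = -8$)
$f{\left(A \right)} = 7 + A$
$- 393 l + f{\left(7 \left(-1\right) \right)} = \left(-393\right) \left(-8\right) + \left(7 + 7 \left(-1\right)\right) = 3144 + \left(7 - 7\right) = 3144 + 0 = 3144$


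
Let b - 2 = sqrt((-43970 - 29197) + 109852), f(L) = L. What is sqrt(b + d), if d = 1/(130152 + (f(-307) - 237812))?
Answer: sqrt(23313638211 + 11656873089*sqrt(36685))/107967 ≈ 13.912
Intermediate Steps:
b = 2 + sqrt(36685) (b = 2 + sqrt((-43970 - 29197) + 109852) = 2 + sqrt(-73167 + 109852) = 2 + sqrt(36685) ≈ 193.53)
d = -1/107967 (d = 1/(130152 + (-307 - 237812)) = 1/(130152 - 238119) = 1/(-107967) = -1/107967 ≈ -9.2621e-6)
sqrt(b + d) = sqrt((2 + sqrt(36685)) - 1/107967) = sqrt(215933/107967 + sqrt(36685))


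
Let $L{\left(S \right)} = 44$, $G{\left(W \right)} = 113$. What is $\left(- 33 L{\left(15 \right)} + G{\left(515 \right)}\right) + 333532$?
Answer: $332193$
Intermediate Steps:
$\left(- 33 L{\left(15 \right)} + G{\left(515 \right)}\right) + 333532 = \left(\left(-33\right) 44 + 113\right) + 333532 = \left(-1452 + 113\right) + 333532 = -1339 + 333532 = 332193$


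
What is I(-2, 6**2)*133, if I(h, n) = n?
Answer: 4788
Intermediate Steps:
I(-2, 6**2)*133 = 6**2*133 = 36*133 = 4788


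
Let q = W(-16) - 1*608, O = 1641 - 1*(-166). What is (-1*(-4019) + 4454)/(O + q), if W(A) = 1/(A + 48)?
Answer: 7328/1037 ≈ 7.0665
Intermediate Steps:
W(A) = 1/(48 + A)
O = 1807 (O = 1641 + 166 = 1807)
q = -19455/32 (q = 1/(48 - 16) - 1*608 = 1/32 - 608 = -19455/32 ≈ -607.97)
(-1*(-4019) + 4454)/(O + q) = (-1*(-4019) + 4454)/(1807 - 19455/32) = (4019 + 4454)/(38369/32) = 8473*(32/38369) = 7328/1037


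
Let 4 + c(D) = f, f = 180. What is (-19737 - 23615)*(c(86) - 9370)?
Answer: 398578288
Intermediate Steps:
c(D) = 176 (c(D) = -4 + 180 = 176)
(-19737 - 23615)*(c(86) - 9370) = (-19737 - 23615)*(176 - 9370) = -43352*(-9194) = 398578288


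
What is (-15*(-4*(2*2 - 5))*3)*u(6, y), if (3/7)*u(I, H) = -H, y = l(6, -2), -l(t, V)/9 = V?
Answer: 7560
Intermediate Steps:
l(t, V) = -9*V
y = 18 (y = -9*(-2) = 18)
u(I, H) = -7*H/3 (u(I, H) = 7*(-H)/3 = -7*H/3)
(-15*(-4*(2*2 - 5))*3)*u(6, y) = (-15*(-4*(2*2 - 5))*3)*(-7/3*18) = -15*(-4*(4 - 5))*3*(-42) = -15*(-4*(-1))*3*(-42) = -60*3*(-42) = -15*12*(-42) = -180*(-42) = 7560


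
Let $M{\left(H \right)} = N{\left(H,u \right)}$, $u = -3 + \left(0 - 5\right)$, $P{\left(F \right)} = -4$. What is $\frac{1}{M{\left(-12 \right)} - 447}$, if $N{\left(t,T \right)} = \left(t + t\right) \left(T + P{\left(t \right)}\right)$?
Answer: $- \frac{1}{159} \approx -0.0062893$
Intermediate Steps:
$u = -8$ ($u = -3 - 5 = -8$)
$N{\left(t,T \right)} = 2 t \left(-4 + T\right)$ ($N{\left(t,T \right)} = \left(t + t\right) \left(T - 4\right) = 2 t \left(-4 + T\right)$)
$M{\left(H \right)} = - 24 H$ ($M{\left(H \right)} = 2 H \left(-4 - 8\right) = 2 H \left(-12\right) = - 24 H$)
$\frac{1}{M{\left(-12 \right)} - 447} = \frac{1}{\left(-24\right) \left(-12\right) - 447} = \frac{1}{288 - 447} = \frac{1}{-159} = - \frac{1}{159}$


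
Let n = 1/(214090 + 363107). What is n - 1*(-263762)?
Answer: 152242635115/577197 ≈ 2.6376e+5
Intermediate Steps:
n = 1/577197 ≈ 1.7325e-6
n - 1*(-263762) = 1/577197 - 1*(-263762) = 1/577197 + 263762 = 152242635115/577197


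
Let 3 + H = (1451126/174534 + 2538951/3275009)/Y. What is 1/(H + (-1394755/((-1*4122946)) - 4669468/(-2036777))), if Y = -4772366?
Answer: -5726871260441572030005674758458/2113983372596580222175585579151 ≈ -2.7090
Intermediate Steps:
H = -2045916109276181239/681971603460061749 (H = -3 + (1451126/174534 + 2538951/3275009)/(-4772366) = -3 + (1451126*(1/174534) + 2538951*(1/3275009))*(-1/4772366) = -3 + (725563/87267 + 2538951/3275009)*(-1/4772366) = -3 + (2597791991984/285800210403)*(-1/4772366) = -3 - 1298895995992/681971603460061749 = -2045916109276181239/681971603460061749 ≈ -3.0000)
1/(H + (-1394755/((-1*4122946)) - 4669468/(-2036777))) = 1/(-2045916109276181239/681971603460061749 + (-1394755/((-1*4122946)) - 4669468/(-2036777))) = 1/(-2045916109276181239/681971603460061749 + (-1394755/(-4122946) - 4669468*(-1/2036777))) = 1/(-2045916109276181239/681971603460061749 + (-1394755*(-1/4122946) + 4669468/2036777)) = 1/(-2045916109276181239/681971603460061749 + (1394755/4122946 + 4669468/2036777)) = 1/(-2045916109276181239/681971603460061749 + 22092769317363/8397521585042) = 1/(-2113983372596580222175585579151/5726871260441572030005674758458) = -5726871260441572030005674758458/2113983372596580222175585579151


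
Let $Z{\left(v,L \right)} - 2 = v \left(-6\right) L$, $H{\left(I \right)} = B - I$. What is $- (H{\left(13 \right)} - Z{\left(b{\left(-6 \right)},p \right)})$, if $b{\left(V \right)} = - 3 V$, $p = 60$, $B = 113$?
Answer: $-6578$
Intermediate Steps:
$H{\left(I \right)} = 113 - I$
$Z{\left(v,L \right)} = 2 - 6 L v$ ($Z{\left(v,L \right)} = 2 + v \left(-6\right) L = 2 + - 6 v L = 2 - 6 L v$)
$- (H{\left(13 \right)} - Z{\left(b{\left(-6 \right)},p \right)}) = - (\left(113 - 13\right) - \left(2 - 360 \left(\left(-3\right) \left(-6\right)\right)\right)) = - (\left(113 - 13\right) - \left(2 - 360 \cdot 18\right)) = - (100 - \left(2 - 6480\right)) = - (100 - -6478) = - (100 + 6478) = \left(-1\right) 6578 = -6578$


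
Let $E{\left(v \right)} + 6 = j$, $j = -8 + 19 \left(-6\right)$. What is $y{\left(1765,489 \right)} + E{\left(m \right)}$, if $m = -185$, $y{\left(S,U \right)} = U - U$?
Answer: $-128$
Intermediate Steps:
$y{\left(S,U \right)} = 0$
$j = -122$ ($j = -8 - 114 = -122$)
$E{\left(v \right)} = -128$ ($E{\left(v \right)} = -6 - 122 = -128$)
$y{\left(1765,489 \right)} + E{\left(m \right)} = 0 - 128 = -128$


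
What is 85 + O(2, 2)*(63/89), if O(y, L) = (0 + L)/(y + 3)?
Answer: 37951/445 ≈ 85.283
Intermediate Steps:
O(y, L) = L/(3 + y)
85 + O(2, 2)*(63/89) = 85 + (2/(3 + 2))*(63/89) = 85 + (2/5)*(63*(1/89)) = 85 + (2*(⅕))*(63/89) = 85 + (⅖)*(63/89) = 85 + 126/445 = 37951/445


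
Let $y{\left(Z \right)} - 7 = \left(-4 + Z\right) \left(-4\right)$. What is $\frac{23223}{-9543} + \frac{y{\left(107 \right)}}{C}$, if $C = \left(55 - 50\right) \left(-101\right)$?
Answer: $- \frac{524180}{321281} \approx -1.6315$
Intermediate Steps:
$y{\left(Z \right)} = 23 - 4 Z$ ($y{\left(Z \right)} = 7 + \left(-4 + Z\right) \left(-4\right) = 7 - \left(-16 + 4 Z\right) = 23 - 4 Z$)
$C = -505$ ($C = 5 \left(-101\right) = -505$)
$\frac{23223}{-9543} + \frac{y{\left(107 \right)}}{C} = \frac{23223}{-9543} + \frac{23 - 428}{-505} = 23223 \left(- \frac{1}{9543}\right) + \left(23 - 428\right) \left(- \frac{1}{505}\right) = - \frac{7741}{3181} - - \frac{81}{101} = - \frac{7741}{3181} + \frac{81}{101} = - \frac{524180}{321281}$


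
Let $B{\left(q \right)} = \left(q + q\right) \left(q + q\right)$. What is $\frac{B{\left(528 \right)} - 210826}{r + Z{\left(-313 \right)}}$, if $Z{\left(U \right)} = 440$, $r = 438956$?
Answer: $\frac{452155}{219698} \approx 2.0581$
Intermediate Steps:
$B{\left(q \right)} = 4 q^{2}$ ($B{\left(q \right)} = 2 q 2 q = 4 q^{2}$)
$\frac{B{\left(528 \right)} - 210826}{r + Z{\left(-313 \right)}} = \frac{4 \cdot 528^{2} - 210826}{438956 + 440} = \frac{4 \cdot 278784 - 210826}{439396} = \left(1115136 - 210826\right) \frac{1}{439396} = 904310 \cdot \frac{1}{439396} = \frac{452155}{219698}$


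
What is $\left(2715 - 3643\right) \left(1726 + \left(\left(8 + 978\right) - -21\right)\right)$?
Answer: $-2536224$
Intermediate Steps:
$\left(2715 - 3643\right) \left(1726 + \left(\left(8 + 978\right) - -21\right)\right) = - 928 \left(1726 + \left(986 + 21\right)\right) = - 928 \left(1726 + 1007\right) = \left(-928\right) 2733 = -2536224$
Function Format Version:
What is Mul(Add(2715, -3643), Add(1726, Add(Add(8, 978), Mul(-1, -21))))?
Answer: -2536224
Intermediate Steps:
Mul(Add(2715, -3643), Add(1726, Add(Add(8, 978), Mul(-1, -21)))) = Mul(-928, Add(1726, Add(986, 21))) = Mul(-928, Add(1726, 1007)) = Mul(-928, 2733) = -2536224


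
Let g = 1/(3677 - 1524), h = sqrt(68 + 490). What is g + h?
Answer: 1/2153 + 3*sqrt(62) ≈ 23.622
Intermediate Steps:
h = 3*sqrt(62) (h = sqrt(558) = 3*sqrt(62) ≈ 23.622)
g = 1/2153 ≈ 0.00046447
g + h = 1/2153 + 3*sqrt(62)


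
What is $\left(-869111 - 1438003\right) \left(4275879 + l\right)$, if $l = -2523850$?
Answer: $-4042130634306$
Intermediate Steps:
$\left(-869111 - 1438003\right) \left(4275879 + l\right) = \left(-869111 - 1438003\right) \left(4275879 - 2523850\right) = \left(-2307114\right) 1752029 = -4042130634306$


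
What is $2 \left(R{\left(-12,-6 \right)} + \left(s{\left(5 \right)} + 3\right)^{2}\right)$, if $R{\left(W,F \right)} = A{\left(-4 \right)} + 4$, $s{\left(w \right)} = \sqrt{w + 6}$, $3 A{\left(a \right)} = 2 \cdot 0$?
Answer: $48 + 12 \sqrt{11} \approx 87.8$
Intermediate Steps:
$A{\left(a \right)} = 0$ ($A{\left(a \right)} = \frac{2 \cdot 0}{3} = \frac{1}{3} \cdot 0 = 0$)
$s{\left(w \right)} = \sqrt{6 + w}$
$R{\left(W,F \right)} = 4$ ($R{\left(W,F \right)} = 0 + 4 = 4$)
$2 \left(R{\left(-12,-6 \right)} + \left(s{\left(5 \right)} + 3\right)^{2}\right) = 2 \left(4 + \left(\sqrt{6 + 5} + 3\right)^{2}\right) = 2 \left(4 + \left(\sqrt{11} + 3\right)^{2}\right) = 2 \left(4 + \left(3 + \sqrt{11}\right)^{2}\right) = 8 + 2 \left(3 + \sqrt{11}\right)^{2}$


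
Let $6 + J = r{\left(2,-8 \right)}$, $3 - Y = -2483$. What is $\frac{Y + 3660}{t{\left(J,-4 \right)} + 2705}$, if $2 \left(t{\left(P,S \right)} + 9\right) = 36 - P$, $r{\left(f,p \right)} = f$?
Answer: $\frac{439}{194} \approx 2.2629$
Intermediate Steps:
$Y = 2486$ ($Y = 3 - -2483 = 3 + 2483 = 2486$)
$J = -4$ ($J = -6 + 2 = -4$)
$t{\left(P,S \right)} = 9 - \frac{P}{2}$ ($t{\left(P,S \right)} = -9 + \frac{36 - P}{2} = -9 - \left(-18 + \frac{P}{2}\right) = 9 - \frac{P}{2}$)
$\frac{Y + 3660}{t{\left(J,-4 \right)} + 2705} = \frac{2486 + 3660}{\left(9 - -2\right) + 2705} = \frac{6146}{\left(9 + 2\right) + 2705} = \frac{6146}{11 + 2705} = \frac{6146}{2716} = 6146 \cdot \frac{1}{2716} = \frac{439}{194}$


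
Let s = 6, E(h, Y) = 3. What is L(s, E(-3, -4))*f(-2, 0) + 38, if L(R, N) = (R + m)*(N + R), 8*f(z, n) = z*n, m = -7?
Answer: 38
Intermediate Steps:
f(z, n) = n*z/8 (f(z, n) = (z*n)/8 = (n*z)/8 = n*z/8)
L(R, N) = (-7 + R)*(N + R) (L(R, N) = (R - 7)*(N + R) = (-7 + R)*(N + R))
L(s, E(-3, -4))*f(-2, 0) + 38 = (6**2 - 7*3 - 7*6 + 3*6)*((1/8)*0*(-2)) + 38 = (36 - 21 - 42 + 18)*0 + 38 = -9*0 + 38 = 0 + 38 = 38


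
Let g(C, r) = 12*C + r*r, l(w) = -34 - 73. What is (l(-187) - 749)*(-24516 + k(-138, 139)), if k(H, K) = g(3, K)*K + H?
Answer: -2282069464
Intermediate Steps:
l(w) = -107
g(C, r) = r² + 12*C (g(C, r) = 12*C + r² = r² + 12*C)
k(H, K) = H + K*(36 + K²) (k(H, K) = (K² + 12*3)*K + H = (K² + 36)*K + H = (36 + K²)*K + H = K*(36 + K²) + H = H + K*(36 + K²))
(l(-187) - 749)*(-24516 + k(-138, 139)) = (-107 - 749)*(-24516 + (-138 + 139*(36 + 139²))) = -856*(-24516 + (-138 + 139*(36 + 19321))) = -856*(-24516 + (-138 + 139*19357)) = -856*(-24516 + (-138 + 2690623)) = -856*(-24516 + 2690485) = -856*2665969 = -2282069464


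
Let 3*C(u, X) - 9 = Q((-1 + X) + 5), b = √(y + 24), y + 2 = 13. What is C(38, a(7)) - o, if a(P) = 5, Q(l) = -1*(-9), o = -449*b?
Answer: 6 + 449*√35 ≈ 2662.3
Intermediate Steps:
y = 11 (y = -2 + 13 = 11)
b = √35 (b = √(11 + 24) = √35 ≈ 5.9161)
o = -449*√35 ≈ -2656.3
Q(l) = 9
C(u, X) = 6 (C(u, X) = 3 + (⅓)*9 = 3 + 3 = 6)
C(38, a(7)) - o = 6 - (-449)*√35 = 6 + 449*√35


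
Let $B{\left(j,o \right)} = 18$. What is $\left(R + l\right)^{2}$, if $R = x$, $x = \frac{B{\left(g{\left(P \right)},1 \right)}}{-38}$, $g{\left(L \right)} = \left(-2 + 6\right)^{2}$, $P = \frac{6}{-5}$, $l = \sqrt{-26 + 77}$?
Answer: $\frac{18492}{361} - \frac{18 \sqrt{51}}{19} \approx 44.459$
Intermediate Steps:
$l = \sqrt{51} \approx 7.1414$
$P = - \frac{6}{5}$ ($P = 6 \left(- \frac{1}{5}\right) = - \frac{6}{5} \approx -1.2$)
$g{\left(L \right)} = 16$ ($g{\left(L \right)} = 4^{2} = 16$)
$x = - \frac{9}{19}$ ($x = \frac{18}{-38} = 18 \left(- \frac{1}{38}\right) = - \frac{9}{19} \approx -0.47368$)
$R = - \frac{9}{19} \approx -0.47368$
$\left(R + l\right)^{2} = \left(- \frac{9}{19} + \sqrt{51}\right)^{2}$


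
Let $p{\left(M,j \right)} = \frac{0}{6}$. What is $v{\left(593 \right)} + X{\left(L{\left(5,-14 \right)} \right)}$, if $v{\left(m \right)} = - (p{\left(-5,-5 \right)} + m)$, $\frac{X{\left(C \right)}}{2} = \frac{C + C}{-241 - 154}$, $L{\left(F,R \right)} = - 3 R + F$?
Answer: $- \frac{234423}{395} \approx -593.48$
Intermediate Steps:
$L{\left(F,R \right)} = F - 3 R$
$p{\left(M,j \right)} = 0$ ($p{\left(M,j \right)} = 0 \cdot \frac{1}{6} = 0$)
$X{\left(C \right)} = - \frac{4 C}{395}$ ($X{\left(C \right)} = 2 \frac{C + C}{-241 - 154} = 2 \frac{2 C}{-395} = 2 \cdot 2 C \left(- \frac{1}{395}\right) = 2 \left(- \frac{2 C}{395}\right) = - \frac{4 C}{395}$)
$v{\left(m \right)} = - m$ ($v{\left(m \right)} = - (0 + m) = - m$)
$v{\left(593 \right)} + X{\left(L{\left(5,-14 \right)} \right)} = \left(-1\right) 593 - \frac{4 \left(5 - -42\right)}{395} = -593 - \frac{4 \left(5 + 42\right)}{395} = -593 - \frac{188}{395} = - \frac{234423}{395}$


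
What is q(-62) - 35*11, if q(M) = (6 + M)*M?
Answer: 3087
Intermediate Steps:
q(M) = M*(6 + M)
q(-62) - 35*11 = -62*(6 - 62) - 35*11 = -62*(-56) - 1*385 = 3472 - 385 = 3087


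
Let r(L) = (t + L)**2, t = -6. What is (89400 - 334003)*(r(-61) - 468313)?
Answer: 113452741872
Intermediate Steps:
r(L) = (-6 + L)**2
(89400 - 334003)*(r(-61) - 468313) = (89400 - 334003)*((-6 - 61)**2 - 468313) = -244603*((-67)**2 - 468313) = -244603*(4489 - 468313) = -244603*(-463824) = 113452741872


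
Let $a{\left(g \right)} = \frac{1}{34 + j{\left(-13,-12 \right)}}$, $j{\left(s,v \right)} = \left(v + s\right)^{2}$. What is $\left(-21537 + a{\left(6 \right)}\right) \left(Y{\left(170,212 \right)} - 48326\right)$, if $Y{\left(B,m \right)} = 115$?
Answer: $\frac{684253034102}{659} \approx 1.0383 \cdot 10^{9}$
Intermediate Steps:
$j{\left(s,v \right)} = \left(s + v\right)^{2}$
$a{\left(g \right)} = \frac{1}{659}$ ($a{\left(g \right)} = \frac{1}{34 + \left(-13 - 12\right)^{2}} = \frac{1}{34 + \left(-25\right)^{2}} = \frac{1}{34 + 625} = \frac{1}{659}$)
$\left(-21537 + a{\left(6 \right)}\right) \left(Y{\left(170,212 \right)} - 48326\right) = \left(-21537 + \frac{1}{659}\right) \left(115 - 48326\right) = \left(- \frac{14192882}{659}\right) \left(-48211\right) = \frac{684253034102}{659}$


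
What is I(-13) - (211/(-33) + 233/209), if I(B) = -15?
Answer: -6095/627 ≈ -9.7209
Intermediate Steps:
I(-13) - (211/(-33) + 233/209) = -15 - (211/(-33) + 233/209) = -15 - (211*(-1/33) + 233*(1/209)) = -15 - (-211/33 + 233/209) = -15 - 1*(-3310/627) = -15 + 3310/627 = -6095/627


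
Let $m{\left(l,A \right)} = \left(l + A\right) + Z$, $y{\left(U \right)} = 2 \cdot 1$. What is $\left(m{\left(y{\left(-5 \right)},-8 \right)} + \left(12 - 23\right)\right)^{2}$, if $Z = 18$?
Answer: $1$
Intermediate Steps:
$y{\left(U \right)} = 2$
$m{\left(l,A \right)} = 18 + A + l$ ($m{\left(l,A \right)} = \left(l + A\right) + 18 = \left(A + l\right) + 18 = 18 + A + l$)
$\left(m{\left(y{\left(-5 \right)},-8 \right)} + \left(12 - 23\right)\right)^{2} = \left(\left(18 - 8 + 2\right) + \left(12 - 23\right)\right)^{2} = \left(12 + \left(12 - 23\right)\right)^{2} = \left(12 - 11\right)^{2} = 1^{2} = 1$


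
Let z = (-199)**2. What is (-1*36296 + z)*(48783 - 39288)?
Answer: 31380975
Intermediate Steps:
z = 39601
(-1*36296 + z)*(48783 - 39288) = (-1*36296 + 39601)*(48783 - 39288) = (-36296 + 39601)*9495 = 3305*9495 = 31380975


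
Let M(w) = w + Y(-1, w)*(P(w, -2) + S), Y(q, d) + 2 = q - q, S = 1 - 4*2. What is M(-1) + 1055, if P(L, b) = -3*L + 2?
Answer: 1058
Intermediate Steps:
P(L, b) = 2 - 3*L
S = -7 (S = 1 - 8 = -7)
Y(q, d) = -2 (Y(q, d) = -2 + (q - q) = -2 + 0 = -2)
M(w) = 10 + 7*w (M(w) = w - 2*((2 - 3*w) - 7) = w - 2*(-5 - 3*w) = w + (10 + 6*w) = 10 + 7*w)
M(-1) + 1055 = (10 + 7*(-1)) + 1055 = (10 - 7) + 1055 = 3 + 1055 = 1058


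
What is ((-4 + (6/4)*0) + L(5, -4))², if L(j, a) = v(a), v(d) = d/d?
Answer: 9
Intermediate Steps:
v(d) = 1
L(j, a) = 1
((-4 + (6/4)*0) + L(5, -4))² = ((-4 + (6/4)*0) + 1)² = ((-4 + (6*(¼))*0) + 1)² = ((-4 + (3/2)*0) + 1)² = ((-4 + 0) + 1)² = (-4 + 1)² = (-3)² = 9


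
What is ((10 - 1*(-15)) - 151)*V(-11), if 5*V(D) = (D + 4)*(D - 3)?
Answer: -12348/5 ≈ -2469.6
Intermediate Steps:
V(D) = (-3 + D)*(4 + D)/5 (V(D) = ((D + 4)*(D - 3))/5 = ((4 + D)*(-3 + D))/5 = ((-3 + D)*(4 + D))/5 = (-3 + D)*(4 + D)/5)
((10 - 1*(-15)) - 151)*V(-11) = ((10 - 1*(-15)) - 151)*(-12/5 + (⅕)*(-11) + (⅕)*(-11)²) = ((10 + 15) - 151)*(-12/5 - 11/5 + (⅕)*121) = (25 - 151)*(-12/5 - 11/5 + 121/5) = -126*98/5 = -12348/5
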